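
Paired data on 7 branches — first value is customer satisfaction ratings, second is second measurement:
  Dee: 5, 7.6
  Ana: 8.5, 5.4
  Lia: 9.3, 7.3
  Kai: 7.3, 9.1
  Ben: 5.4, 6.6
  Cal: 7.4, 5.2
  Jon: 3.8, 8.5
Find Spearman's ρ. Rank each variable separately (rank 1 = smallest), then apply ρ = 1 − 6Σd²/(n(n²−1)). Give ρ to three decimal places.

-0.500

Ranks of variable 1: 2, 6, 7, 4, 3, 5, 1
Ranks of variable 2: 5, 2, 4, 7, 3, 1, 6
d = r₁ − r₂: -3, 4, 3, -3, 0, 4, -5
d²: 9, 16, 9, 9, 0, 16, 25; Σd² = 84
ρ = 1 − 6·84/(7·48) = 1 − 504/336 = -0.500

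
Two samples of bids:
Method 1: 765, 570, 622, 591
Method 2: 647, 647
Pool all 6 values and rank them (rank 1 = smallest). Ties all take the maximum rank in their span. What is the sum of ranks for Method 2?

10

Sorted (ascending): 570, 591, 622, 647, 647, 765
The 2 values of 647 occupy positions 4–5 → each gets rank 5.
Method 2 values → pooled ranks: 647→5, 647→5
Rank sum = 5 + 5 = 10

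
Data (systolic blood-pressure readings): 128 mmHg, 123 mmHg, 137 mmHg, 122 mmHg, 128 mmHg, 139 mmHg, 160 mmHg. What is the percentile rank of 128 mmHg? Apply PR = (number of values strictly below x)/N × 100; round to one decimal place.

N = 7.
Strictly below 128: 2. Equal to 128: 2.
PR = 2/7 × 100 = 28.6

28.6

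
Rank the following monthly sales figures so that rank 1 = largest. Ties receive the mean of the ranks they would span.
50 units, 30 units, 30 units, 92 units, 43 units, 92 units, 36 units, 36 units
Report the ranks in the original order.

3, 7.5, 7.5, 1.5, 4, 1.5, 5.5, 5.5

Sorted (descending): 92, 92, 50, 43, 36, 36, 30, 30
The 2 values of 92 occupy positions 1–2 → average rank (1+2)/2 = 1.5.
The 2 values of 36 occupy positions 5–6 → average rank (5+6)/2 = 5.5.
The 2 values of 30 occupy positions 7–8 → average rank (7+8)/2 = 7.5.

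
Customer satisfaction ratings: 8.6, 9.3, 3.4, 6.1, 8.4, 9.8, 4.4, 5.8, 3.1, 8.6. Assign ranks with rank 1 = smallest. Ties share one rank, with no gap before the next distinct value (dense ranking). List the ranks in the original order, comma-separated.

Sorted (ascending): 3.1, 3.4, 4.4, 5.8, 6.1, 8.4, 8.6, 8.6, 9.3, 9.8
The 2 values of 8.6 share dense rank 7.
Remaining distinct values take the next consecutive integers.

7, 8, 2, 5, 6, 9, 3, 4, 1, 7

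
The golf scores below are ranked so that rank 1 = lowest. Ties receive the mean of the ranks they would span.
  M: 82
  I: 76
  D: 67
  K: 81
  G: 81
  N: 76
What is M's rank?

Sorted (ascending): 67, 76, 76, 81, 81, 82
The 2 values of 76 occupy positions 2–3 → average rank (2+3)/2 = 2.5.
The 2 values of 81 occupy positions 4–5 → average rank (4+5)/2 = 4.5.
M has value 82 → rank 6.

6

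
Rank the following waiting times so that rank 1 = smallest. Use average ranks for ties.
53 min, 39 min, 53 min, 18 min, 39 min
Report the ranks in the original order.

Sorted (ascending): 18, 39, 39, 53, 53
The 2 values of 39 occupy positions 2–3 → average rank (2+3)/2 = 2.5.
The 2 values of 53 occupy positions 4–5 → average rank (4+5)/2 = 4.5.

4.5, 2.5, 4.5, 1, 2.5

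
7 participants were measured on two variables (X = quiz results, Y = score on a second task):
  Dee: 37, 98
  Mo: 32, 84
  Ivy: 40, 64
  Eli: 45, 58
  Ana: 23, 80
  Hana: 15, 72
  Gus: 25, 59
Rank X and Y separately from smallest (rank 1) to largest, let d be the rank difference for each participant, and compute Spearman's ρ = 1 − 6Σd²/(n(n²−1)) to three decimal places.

Ranks of variable 1: 5, 4, 6, 7, 2, 1, 3
Ranks of variable 2: 7, 6, 3, 1, 5, 4, 2
d = r₁ − r₂: -2, -2, 3, 6, -3, -3, 1
d²: 4, 4, 9, 36, 9, 9, 1; Σd² = 72
ρ = 1 − 6·72/(7·48) = 1 − 432/336 = -0.286

-0.286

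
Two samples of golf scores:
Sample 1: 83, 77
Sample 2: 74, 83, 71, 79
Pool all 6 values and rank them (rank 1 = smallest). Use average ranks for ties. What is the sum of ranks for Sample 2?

Sorted (ascending): 71, 74, 77, 79, 83, 83
The 2 values of 83 occupy positions 5–6 → average rank (5+6)/2 = 5.5.
Sample 2 values → pooled ranks: 74→2, 83→5.5, 71→1, 79→4
Rank sum = 2 + 5.5 + 1 + 4 = 12.5

12.5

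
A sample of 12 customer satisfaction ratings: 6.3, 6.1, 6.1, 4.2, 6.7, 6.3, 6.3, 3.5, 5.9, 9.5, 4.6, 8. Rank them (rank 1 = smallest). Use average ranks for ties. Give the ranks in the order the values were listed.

8, 5.5, 5.5, 2, 10, 8, 8, 1, 4, 12, 3, 11

Sorted (ascending): 3.5, 4.2, 4.6, 5.9, 6.1, 6.1, 6.3, 6.3, 6.3, 6.7, 8, 9.5
The 2 values of 6.1 occupy positions 5–6 → average rank (5+6)/2 = 5.5.
The 3 values of 6.3 occupy positions 7–9 → average rank 8.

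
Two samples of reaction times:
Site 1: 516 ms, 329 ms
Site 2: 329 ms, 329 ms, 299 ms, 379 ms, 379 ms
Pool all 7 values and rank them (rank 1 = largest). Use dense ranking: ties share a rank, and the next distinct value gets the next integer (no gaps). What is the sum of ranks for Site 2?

14

Sorted (descending): 516, 379, 379, 329, 329, 329, 299
The 2 values of 379 share dense rank 2.
The 3 values of 329 share dense rank 3.
Remaining distinct values take the next consecutive integers.
Site 2 values → pooled ranks: 329→3, 329→3, 299→4, 379→2, 379→2
Rank sum = 3 + 3 + 4 + 2 + 2 = 14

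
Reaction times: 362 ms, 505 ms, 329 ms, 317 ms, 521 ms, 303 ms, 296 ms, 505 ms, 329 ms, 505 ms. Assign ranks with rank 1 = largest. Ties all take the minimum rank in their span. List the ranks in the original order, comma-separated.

5, 2, 6, 8, 1, 9, 10, 2, 6, 2

Sorted (descending): 521, 505, 505, 505, 362, 329, 329, 317, 303, 296
The 3 values of 505 occupy positions 2–4 → each gets rank 2.
The 2 values of 329 occupy positions 6–7 → each gets rank 6.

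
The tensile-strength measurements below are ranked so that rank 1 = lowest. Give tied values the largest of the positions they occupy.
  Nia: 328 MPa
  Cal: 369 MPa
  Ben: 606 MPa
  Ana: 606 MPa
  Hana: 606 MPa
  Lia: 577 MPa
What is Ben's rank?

Sorted (ascending): 328, 369, 577, 606, 606, 606
The 3 values of 606 occupy positions 4–6 → each gets rank 6.
Ben has value 606 MPa → rank 6.

6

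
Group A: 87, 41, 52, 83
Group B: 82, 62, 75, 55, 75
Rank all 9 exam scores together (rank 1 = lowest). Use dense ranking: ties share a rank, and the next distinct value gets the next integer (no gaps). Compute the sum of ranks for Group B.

Sorted (ascending): 41, 52, 55, 62, 75, 75, 82, 83, 87
The 2 values of 75 share dense rank 5.
Remaining distinct values take the next consecutive integers.
Group B values → pooled ranks: 82→6, 62→4, 75→5, 55→3, 75→5
Rank sum = 6 + 4 + 5 + 3 + 5 = 23

23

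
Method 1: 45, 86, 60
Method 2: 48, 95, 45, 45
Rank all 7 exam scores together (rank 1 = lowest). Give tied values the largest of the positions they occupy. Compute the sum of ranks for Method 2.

17

Sorted (ascending): 45, 45, 45, 48, 60, 86, 95
The 3 values of 45 occupy positions 1–3 → each gets rank 3.
Method 2 values → pooled ranks: 48→4, 95→7, 45→3, 45→3
Rank sum = 4 + 7 + 3 + 3 = 17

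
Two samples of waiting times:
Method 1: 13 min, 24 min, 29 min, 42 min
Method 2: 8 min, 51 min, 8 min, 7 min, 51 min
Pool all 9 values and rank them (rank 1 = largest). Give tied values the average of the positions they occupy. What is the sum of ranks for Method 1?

Sorted (descending): 51, 51, 42, 29, 24, 13, 8, 8, 7
The 2 values of 51 occupy positions 1–2 → average rank (1+2)/2 = 1.5.
The 2 values of 8 occupy positions 7–8 → average rank (7+8)/2 = 7.5.
Method 1 values → pooled ranks: 13→6, 24→5, 29→4, 42→3
Rank sum = 6 + 5 + 4 + 3 = 18

18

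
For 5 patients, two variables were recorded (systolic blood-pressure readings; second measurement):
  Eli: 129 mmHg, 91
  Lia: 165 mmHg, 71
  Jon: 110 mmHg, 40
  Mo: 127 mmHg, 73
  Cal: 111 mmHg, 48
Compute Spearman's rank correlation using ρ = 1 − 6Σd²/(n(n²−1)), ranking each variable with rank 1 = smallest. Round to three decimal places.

0.700

Ranks of variable 1: 4, 5, 1, 3, 2
Ranks of variable 2: 5, 3, 1, 4, 2
d = r₁ − r₂: -1, 2, 0, -1, 0
d²: 1, 4, 0, 1, 0; Σd² = 6
ρ = 1 − 6·6/(5·24) = 1 − 36/120 = 0.700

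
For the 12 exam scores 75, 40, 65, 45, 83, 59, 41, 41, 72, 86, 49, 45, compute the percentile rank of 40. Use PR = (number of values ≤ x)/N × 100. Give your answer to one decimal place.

8.3

N = 12.
Strictly below 40: 0. Equal to 40: 1.
PR = 1/12 × 100 = 8.3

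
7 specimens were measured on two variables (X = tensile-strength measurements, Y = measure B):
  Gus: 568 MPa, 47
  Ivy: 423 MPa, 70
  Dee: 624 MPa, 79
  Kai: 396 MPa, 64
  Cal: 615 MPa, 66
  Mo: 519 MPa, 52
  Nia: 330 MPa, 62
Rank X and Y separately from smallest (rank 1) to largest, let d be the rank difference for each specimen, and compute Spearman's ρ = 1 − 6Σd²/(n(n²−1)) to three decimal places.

0.321

Ranks of variable 1: 5, 3, 7, 2, 6, 4, 1
Ranks of variable 2: 1, 6, 7, 4, 5, 2, 3
d = r₁ − r₂: 4, -3, 0, -2, 1, 2, -2
d²: 16, 9, 0, 4, 1, 4, 4; Σd² = 38
ρ = 1 − 6·38/(7·48) = 1 − 228/336 = 0.321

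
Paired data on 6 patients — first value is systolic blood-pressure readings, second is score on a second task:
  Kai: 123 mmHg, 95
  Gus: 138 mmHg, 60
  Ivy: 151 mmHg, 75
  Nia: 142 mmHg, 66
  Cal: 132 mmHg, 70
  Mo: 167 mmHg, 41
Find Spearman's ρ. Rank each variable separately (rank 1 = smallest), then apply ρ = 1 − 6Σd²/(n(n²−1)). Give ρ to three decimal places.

Ranks of variable 1: 1, 3, 5, 4, 2, 6
Ranks of variable 2: 6, 2, 5, 3, 4, 1
d = r₁ − r₂: -5, 1, 0, 1, -2, 5
d²: 25, 1, 0, 1, 4, 25; Σd² = 56
ρ = 1 − 6·56/(6·35) = 1 − 336/210 = -0.600

-0.600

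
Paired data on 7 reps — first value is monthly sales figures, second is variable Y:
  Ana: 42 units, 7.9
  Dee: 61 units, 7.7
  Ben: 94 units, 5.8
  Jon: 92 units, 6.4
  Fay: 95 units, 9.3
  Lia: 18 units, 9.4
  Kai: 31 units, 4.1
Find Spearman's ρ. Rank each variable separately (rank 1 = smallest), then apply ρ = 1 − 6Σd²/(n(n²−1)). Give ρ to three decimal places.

-0.107

Ranks of variable 1: 3, 4, 6, 5, 7, 1, 2
Ranks of variable 2: 5, 4, 2, 3, 6, 7, 1
d = r₁ − r₂: -2, 0, 4, 2, 1, -6, 1
d²: 4, 0, 16, 4, 1, 36, 1; Σd² = 62
ρ = 1 − 6·62/(7·48) = 1 − 372/336 = -0.107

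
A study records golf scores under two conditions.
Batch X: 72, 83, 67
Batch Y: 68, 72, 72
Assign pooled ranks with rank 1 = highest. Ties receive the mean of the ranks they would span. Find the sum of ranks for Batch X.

10

Sorted (descending): 83, 72, 72, 72, 68, 67
The 3 values of 72 occupy positions 2–4 → average rank 3.
Batch X values → pooled ranks: 72→3, 83→1, 67→6
Rank sum = 3 + 1 + 6 = 10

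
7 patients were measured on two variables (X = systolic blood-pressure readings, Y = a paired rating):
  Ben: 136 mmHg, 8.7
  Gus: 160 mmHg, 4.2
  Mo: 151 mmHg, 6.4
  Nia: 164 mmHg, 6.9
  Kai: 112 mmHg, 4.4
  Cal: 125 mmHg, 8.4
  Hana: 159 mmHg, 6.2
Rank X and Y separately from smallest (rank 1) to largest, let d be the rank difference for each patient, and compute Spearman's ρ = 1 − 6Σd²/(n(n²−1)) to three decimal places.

Ranks of variable 1: 3, 6, 4, 7, 1, 2, 5
Ranks of variable 2: 7, 1, 4, 5, 2, 6, 3
d = r₁ − r₂: -4, 5, 0, 2, -1, -4, 2
d²: 16, 25, 0, 4, 1, 16, 4; Σd² = 66
ρ = 1 − 6·66/(7·48) = 1 − 396/336 = -0.179

-0.179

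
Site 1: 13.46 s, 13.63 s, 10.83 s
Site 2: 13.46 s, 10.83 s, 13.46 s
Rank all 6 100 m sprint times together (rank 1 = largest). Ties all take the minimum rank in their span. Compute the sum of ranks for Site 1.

8

Sorted (descending): 13.63, 13.46, 13.46, 13.46, 10.83, 10.83
The 3 values of 13.46 occupy positions 2–4 → each gets rank 2.
The 2 values of 10.83 occupy positions 5–6 → each gets rank 5.
Site 1 values → pooled ranks: 13.46→2, 13.63→1, 10.83→5
Rank sum = 2 + 1 + 5 = 8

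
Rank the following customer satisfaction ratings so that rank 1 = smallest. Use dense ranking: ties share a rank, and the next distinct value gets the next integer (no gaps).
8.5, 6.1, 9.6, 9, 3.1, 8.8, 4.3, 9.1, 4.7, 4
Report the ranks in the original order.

6, 5, 10, 8, 1, 7, 3, 9, 4, 2

Sorted (ascending): 3.1, 4, 4.3, 4.7, 6.1, 8.5, 8.8, 9, 9.1, 9.6
No ties — each value takes its position as its rank.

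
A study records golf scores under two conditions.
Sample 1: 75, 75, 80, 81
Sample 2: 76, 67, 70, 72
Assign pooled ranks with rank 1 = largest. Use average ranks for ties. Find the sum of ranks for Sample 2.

Sorted (descending): 81, 80, 76, 75, 75, 72, 70, 67
The 2 values of 75 occupy positions 4–5 → average rank (4+5)/2 = 4.5.
Sample 2 values → pooled ranks: 76→3, 67→8, 70→7, 72→6
Rank sum = 3 + 8 + 7 + 6 = 24

24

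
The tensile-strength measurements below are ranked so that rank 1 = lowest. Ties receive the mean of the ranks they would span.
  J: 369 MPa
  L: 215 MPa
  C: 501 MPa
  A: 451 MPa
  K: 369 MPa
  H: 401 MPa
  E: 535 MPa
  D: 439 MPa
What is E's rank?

8

Sorted (ascending): 215, 369, 369, 401, 439, 451, 501, 535
The 2 values of 369 occupy positions 2–3 → average rank (2+3)/2 = 2.5.
E has value 535 MPa → rank 8.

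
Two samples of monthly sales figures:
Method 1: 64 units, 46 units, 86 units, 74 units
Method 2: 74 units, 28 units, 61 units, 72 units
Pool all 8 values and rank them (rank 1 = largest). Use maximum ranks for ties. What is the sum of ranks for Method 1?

Sorted (descending): 86, 74, 74, 72, 64, 61, 46, 28
The 2 values of 74 occupy positions 2–3 → each gets rank 3.
Method 1 values → pooled ranks: 64→5, 46→7, 86→1, 74→3
Rank sum = 5 + 7 + 1 + 3 = 16

16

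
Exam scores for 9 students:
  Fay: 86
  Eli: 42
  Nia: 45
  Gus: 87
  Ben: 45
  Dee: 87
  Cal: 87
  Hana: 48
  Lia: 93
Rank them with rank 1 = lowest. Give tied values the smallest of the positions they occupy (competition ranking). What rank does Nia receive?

2

Sorted (ascending): 42, 45, 45, 48, 86, 87, 87, 87, 93
The 2 values of 45 occupy positions 2–3 → each gets rank 2.
The 3 values of 87 occupy positions 6–8 → each gets rank 6.
Nia has value 45 → rank 2.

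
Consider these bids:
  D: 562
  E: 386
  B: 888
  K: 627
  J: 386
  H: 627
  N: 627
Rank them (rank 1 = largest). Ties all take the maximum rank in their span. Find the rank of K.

Sorted (descending): 888, 627, 627, 627, 562, 386, 386
The 3 values of 627 occupy positions 2–4 → each gets rank 4.
The 2 values of 386 occupy positions 6–7 → each gets rank 7.
K has value 627 → rank 4.

4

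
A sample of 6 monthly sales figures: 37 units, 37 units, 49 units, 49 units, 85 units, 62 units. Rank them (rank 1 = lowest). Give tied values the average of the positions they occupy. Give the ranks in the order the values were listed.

1.5, 1.5, 3.5, 3.5, 6, 5

Sorted (ascending): 37, 37, 49, 49, 62, 85
The 2 values of 37 occupy positions 1–2 → average rank (1+2)/2 = 1.5.
The 2 values of 49 occupy positions 3–4 → average rank (3+4)/2 = 3.5.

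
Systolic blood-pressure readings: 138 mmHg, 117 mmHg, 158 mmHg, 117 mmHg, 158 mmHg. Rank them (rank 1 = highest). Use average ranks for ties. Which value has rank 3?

138

Sorted (descending): 158, 158, 138, 117, 117
The 2 values of 158 occupy positions 1–2 → average rank (1+2)/2 = 1.5.
The 2 values of 117 occupy positions 4–5 → average rank (4+5)/2 = 4.5.
Rank 3 → value 138.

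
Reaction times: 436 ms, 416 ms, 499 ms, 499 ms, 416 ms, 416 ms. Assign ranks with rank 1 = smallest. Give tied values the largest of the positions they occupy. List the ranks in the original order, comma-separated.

Sorted (ascending): 416, 416, 416, 436, 499, 499
The 3 values of 416 occupy positions 1–3 → each gets rank 3.
The 2 values of 499 occupy positions 5–6 → each gets rank 6.

4, 3, 6, 6, 3, 3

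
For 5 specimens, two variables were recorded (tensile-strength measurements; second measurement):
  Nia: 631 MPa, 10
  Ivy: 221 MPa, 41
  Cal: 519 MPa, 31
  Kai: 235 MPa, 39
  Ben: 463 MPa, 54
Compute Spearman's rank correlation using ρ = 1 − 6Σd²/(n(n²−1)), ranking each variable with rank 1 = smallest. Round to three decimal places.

Ranks of variable 1: 5, 1, 4, 2, 3
Ranks of variable 2: 1, 4, 2, 3, 5
d = r₁ − r₂: 4, -3, 2, -1, -2
d²: 16, 9, 4, 1, 4; Σd² = 34
ρ = 1 − 6·34/(5·24) = 1 − 204/120 = -0.700

-0.700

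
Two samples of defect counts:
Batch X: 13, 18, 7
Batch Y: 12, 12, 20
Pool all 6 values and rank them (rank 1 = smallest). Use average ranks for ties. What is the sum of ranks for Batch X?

10

Sorted (ascending): 7, 12, 12, 13, 18, 20
The 2 values of 12 occupy positions 2–3 → average rank (2+3)/2 = 2.5.
Batch X values → pooled ranks: 13→4, 18→5, 7→1
Rank sum = 4 + 5 + 1 = 10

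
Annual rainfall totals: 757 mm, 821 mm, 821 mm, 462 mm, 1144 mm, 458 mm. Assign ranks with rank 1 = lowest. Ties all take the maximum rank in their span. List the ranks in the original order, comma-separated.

Sorted (ascending): 458, 462, 757, 821, 821, 1144
The 2 values of 821 occupy positions 4–5 → each gets rank 5.

3, 5, 5, 2, 6, 1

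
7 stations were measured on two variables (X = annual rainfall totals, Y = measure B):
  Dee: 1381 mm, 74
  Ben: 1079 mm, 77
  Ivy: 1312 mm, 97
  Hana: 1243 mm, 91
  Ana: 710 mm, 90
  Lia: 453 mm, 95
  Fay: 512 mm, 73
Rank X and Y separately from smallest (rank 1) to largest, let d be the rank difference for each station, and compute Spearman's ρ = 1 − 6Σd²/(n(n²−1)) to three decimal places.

Ranks of variable 1: 7, 4, 6, 5, 3, 1, 2
Ranks of variable 2: 2, 3, 7, 5, 4, 6, 1
d = r₁ − r₂: 5, 1, -1, 0, -1, -5, 1
d²: 25, 1, 1, 0, 1, 25, 1; Σd² = 54
ρ = 1 − 6·54/(7·48) = 1 − 324/336 = 0.036

0.036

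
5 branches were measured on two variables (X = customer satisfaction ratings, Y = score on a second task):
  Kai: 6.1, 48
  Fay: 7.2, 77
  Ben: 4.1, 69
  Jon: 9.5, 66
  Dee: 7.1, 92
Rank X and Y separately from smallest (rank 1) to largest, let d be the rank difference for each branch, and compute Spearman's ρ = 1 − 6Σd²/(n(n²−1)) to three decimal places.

Ranks of variable 1: 2, 4, 1, 5, 3
Ranks of variable 2: 1, 4, 3, 2, 5
d = r₁ − r₂: 1, 0, -2, 3, -2
d²: 1, 0, 4, 9, 4; Σd² = 18
ρ = 1 − 6·18/(5·24) = 1 − 108/120 = 0.100

0.100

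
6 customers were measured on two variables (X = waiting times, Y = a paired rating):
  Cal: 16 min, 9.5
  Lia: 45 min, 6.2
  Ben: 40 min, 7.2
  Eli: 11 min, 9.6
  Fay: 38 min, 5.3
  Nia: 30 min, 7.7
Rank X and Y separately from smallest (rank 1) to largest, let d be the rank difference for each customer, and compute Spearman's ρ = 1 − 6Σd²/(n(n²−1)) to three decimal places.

Ranks of variable 1: 2, 6, 5, 1, 4, 3
Ranks of variable 2: 5, 2, 3, 6, 1, 4
d = r₁ − r₂: -3, 4, 2, -5, 3, -1
d²: 9, 16, 4, 25, 9, 1; Σd² = 64
ρ = 1 − 6·64/(6·35) = 1 − 384/210 = -0.829

-0.829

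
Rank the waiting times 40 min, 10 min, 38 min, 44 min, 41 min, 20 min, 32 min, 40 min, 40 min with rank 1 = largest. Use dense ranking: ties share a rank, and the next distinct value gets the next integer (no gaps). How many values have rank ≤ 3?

Sorted (descending): 44, 41, 40, 40, 40, 38, 32, 20, 10
The 3 values of 40 share dense rank 3.
Remaining distinct values take the next consecutive integers.
Ranks ≤ 3: {1, 2, 3, 3, 3} → 5 values.

5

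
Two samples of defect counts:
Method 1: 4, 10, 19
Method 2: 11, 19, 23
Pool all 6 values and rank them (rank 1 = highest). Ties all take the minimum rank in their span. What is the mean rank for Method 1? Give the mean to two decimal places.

4.33

Sorted (descending): 23, 19, 19, 11, 10, 4
The 2 values of 19 occupy positions 2–3 → each gets rank 2.
Method 1 values → pooled ranks: 4→6, 10→5, 19→2
Mean rank = (6 + 5 + 2) / 3 = 4.33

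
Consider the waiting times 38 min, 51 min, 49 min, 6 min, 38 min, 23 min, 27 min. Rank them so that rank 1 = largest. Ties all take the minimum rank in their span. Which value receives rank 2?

Sorted (descending): 51, 49, 38, 38, 27, 23, 6
The 2 values of 38 occupy positions 3–4 → each gets rank 3.
Rank 2 → value 49.

49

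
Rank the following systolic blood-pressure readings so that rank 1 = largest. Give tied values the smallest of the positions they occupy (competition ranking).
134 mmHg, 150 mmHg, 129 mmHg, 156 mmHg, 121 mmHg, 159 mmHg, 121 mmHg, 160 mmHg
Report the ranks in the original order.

5, 4, 6, 3, 7, 2, 7, 1

Sorted (descending): 160, 159, 156, 150, 134, 129, 121, 121
The 2 values of 121 occupy positions 7–8 → each gets rank 7.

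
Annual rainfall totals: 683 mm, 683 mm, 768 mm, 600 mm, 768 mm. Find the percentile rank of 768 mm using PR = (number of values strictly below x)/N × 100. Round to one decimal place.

60.0

N = 5.
Strictly below 768: 3. Equal to 768: 2.
PR = 3/5 × 100 = 60.0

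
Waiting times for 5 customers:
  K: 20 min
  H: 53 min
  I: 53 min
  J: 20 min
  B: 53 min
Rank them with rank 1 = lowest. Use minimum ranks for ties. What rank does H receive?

Sorted (ascending): 20, 20, 53, 53, 53
The 2 values of 20 occupy positions 1–2 → each gets rank 1.
The 3 values of 53 occupy positions 3–5 → each gets rank 3.
H has value 53 min → rank 3.

3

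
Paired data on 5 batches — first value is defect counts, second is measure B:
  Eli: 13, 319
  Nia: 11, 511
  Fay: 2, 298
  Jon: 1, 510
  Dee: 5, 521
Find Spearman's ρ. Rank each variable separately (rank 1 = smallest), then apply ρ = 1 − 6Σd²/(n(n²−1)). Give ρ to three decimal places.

0.100

Ranks of variable 1: 5, 4, 2, 1, 3
Ranks of variable 2: 2, 4, 1, 3, 5
d = r₁ − r₂: 3, 0, 1, -2, -2
d²: 9, 0, 1, 4, 4; Σd² = 18
ρ = 1 − 6·18/(5·24) = 1 − 108/120 = 0.100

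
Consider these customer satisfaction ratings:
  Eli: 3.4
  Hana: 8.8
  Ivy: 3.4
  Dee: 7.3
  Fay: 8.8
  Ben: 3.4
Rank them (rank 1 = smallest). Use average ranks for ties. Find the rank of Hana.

5.5

Sorted (ascending): 3.4, 3.4, 3.4, 7.3, 8.8, 8.8
The 3 values of 3.4 occupy positions 1–3 → average rank 2.
The 2 values of 8.8 occupy positions 5–6 → average rank (5+6)/2 = 5.5.
Hana has value 8.8 → rank 5.5.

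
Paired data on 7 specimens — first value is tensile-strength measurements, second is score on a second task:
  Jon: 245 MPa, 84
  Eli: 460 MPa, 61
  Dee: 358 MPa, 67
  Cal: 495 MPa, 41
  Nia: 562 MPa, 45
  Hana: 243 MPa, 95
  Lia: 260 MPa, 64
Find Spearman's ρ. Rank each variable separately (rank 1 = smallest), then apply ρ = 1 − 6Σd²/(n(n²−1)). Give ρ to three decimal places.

Ranks of variable 1: 2, 5, 4, 6, 7, 1, 3
Ranks of variable 2: 6, 3, 5, 1, 2, 7, 4
d = r₁ − r₂: -4, 2, -1, 5, 5, -6, -1
d²: 16, 4, 1, 25, 25, 36, 1; Σd² = 108
ρ = 1 − 6·108/(7·48) = 1 − 648/336 = -0.929

-0.929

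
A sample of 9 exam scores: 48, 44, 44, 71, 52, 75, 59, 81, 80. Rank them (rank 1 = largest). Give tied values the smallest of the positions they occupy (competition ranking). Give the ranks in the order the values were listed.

Sorted (descending): 81, 80, 75, 71, 59, 52, 48, 44, 44
The 2 values of 44 occupy positions 8–9 → each gets rank 8.

7, 8, 8, 4, 6, 3, 5, 1, 2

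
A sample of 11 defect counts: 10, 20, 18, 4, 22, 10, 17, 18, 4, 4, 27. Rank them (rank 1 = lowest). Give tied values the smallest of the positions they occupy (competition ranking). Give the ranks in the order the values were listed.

Sorted (ascending): 4, 4, 4, 10, 10, 17, 18, 18, 20, 22, 27
The 3 values of 4 occupy positions 1–3 → each gets rank 1.
The 2 values of 10 occupy positions 4–5 → each gets rank 4.
The 2 values of 18 occupy positions 7–8 → each gets rank 7.

4, 9, 7, 1, 10, 4, 6, 7, 1, 1, 11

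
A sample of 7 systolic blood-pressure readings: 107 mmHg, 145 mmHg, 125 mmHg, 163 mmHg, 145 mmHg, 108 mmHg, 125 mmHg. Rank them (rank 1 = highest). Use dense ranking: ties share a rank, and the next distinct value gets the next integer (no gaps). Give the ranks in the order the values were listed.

Sorted (descending): 163, 145, 145, 125, 125, 108, 107
The 2 values of 145 share dense rank 2.
The 2 values of 125 share dense rank 3.
Remaining distinct values take the next consecutive integers.

5, 2, 3, 1, 2, 4, 3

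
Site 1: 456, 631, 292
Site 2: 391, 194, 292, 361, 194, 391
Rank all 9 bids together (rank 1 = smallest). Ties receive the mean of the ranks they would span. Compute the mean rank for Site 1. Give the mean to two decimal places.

6.83

Sorted (ascending): 194, 194, 292, 292, 361, 391, 391, 456, 631
The 2 values of 194 occupy positions 1–2 → average rank (1+2)/2 = 1.5.
The 2 values of 292 occupy positions 3–4 → average rank (3+4)/2 = 3.5.
The 2 values of 391 occupy positions 6–7 → average rank (6+7)/2 = 6.5.
Site 1 values → pooled ranks: 456→8, 631→9, 292→3.5
Mean rank = (8 + 9 + 3.5) / 3 = 6.83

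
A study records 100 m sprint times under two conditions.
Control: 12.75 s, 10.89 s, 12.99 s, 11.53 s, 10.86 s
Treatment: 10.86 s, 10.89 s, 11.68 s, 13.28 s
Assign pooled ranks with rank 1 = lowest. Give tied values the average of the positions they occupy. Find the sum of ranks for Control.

Sorted (ascending): 10.86, 10.86, 10.89, 10.89, 11.53, 11.68, 12.75, 12.99, 13.28
The 2 values of 10.86 occupy positions 1–2 → average rank (1+2)/2 = 1.5.
The 2 values of 10.89 occupy positions 3–4 → average rank (3+4)/2 = 3.5.
Control values → pooled ranks: 12.75→7, 10.89→3.5, 12.99→8, 11.53→5, 10.86→1.5
Rank sum = 7 + 3.5 + 8 + 5 + 1.5 = 25

25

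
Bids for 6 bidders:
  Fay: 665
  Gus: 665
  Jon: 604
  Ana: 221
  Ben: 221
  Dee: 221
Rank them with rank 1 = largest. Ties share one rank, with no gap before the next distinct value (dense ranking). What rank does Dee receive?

Sorted (descending): 665, 665, 604, 221, 221, 221
The 2 values of 665 share dense rank 1.
The 3 values of 221 share dense rank 3.
Remaining distinct values take the next consecutive integers.
Dee has value 221 → rank 3.

3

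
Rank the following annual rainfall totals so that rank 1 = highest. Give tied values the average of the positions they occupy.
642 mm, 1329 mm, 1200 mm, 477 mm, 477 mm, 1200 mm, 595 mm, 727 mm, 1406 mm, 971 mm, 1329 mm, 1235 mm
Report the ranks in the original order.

9, 2.5, 5.5, 11.5, 11.5, 5.5, 10, 8, 1, 7, 2.5, 4

Sorted (descending): 1406, 1329, 1329, 1235, 1200, 1200, 971, 727, 642, 595, 477, 477
The 2 values of 1329 occupy positions 2–3 → average rank (2+3)/2 = 2.5.
The 2 values of 1200 occupy positions 5–6 → average rank (5+6)/2 = 5.5.
The 2 values of 477 occupy positions 11–12 → average rank (11+12)/2 = 11.5.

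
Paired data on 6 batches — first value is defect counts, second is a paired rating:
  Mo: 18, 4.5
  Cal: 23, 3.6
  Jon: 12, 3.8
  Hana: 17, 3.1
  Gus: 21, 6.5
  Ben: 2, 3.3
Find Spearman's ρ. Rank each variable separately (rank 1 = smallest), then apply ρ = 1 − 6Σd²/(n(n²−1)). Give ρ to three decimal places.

0.429

Ranks of variable 1: 4, 6, 2, 3, 5, 1
Ranks of variable 2: 5, 3, 4, 1, 6, 2
d = r₁ − r₂: -1, 3, -2, 2, -1, -1
d²: 1, 9, 4, 4, 1, 1; Σd² = 20
ρ = 1 − 6·20/(6·35) = 1 − 120/210 = 0.429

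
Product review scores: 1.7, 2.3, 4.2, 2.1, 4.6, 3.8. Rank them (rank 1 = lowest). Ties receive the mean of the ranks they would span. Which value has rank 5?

4.2

Sorted (ascending): 1.7, 2.1, 2.3, 3.8, 4.2, 4.6
No ties — each value takes its position as its rank.
Rank 5 → value 4.2.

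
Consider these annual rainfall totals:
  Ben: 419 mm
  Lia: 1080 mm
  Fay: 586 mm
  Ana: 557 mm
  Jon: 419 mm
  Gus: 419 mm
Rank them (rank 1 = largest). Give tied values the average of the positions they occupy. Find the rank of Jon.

Sorted (descending): 1080, 586, 557, 419, 419, 419
The 3 values of 419 occupy positions 4–6 → average rank 5.
Jon has value 419 mm → rank 5.

5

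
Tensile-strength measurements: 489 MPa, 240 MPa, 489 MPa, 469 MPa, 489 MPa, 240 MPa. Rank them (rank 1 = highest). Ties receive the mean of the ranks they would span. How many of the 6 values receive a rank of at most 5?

Sorted (descending): 489, 489, 489, 469, 240, 240
The 3 values of 489 occupy positions 1–3 → average rank 2.
The 2 values of 240 occupy positions 5–6 → average rank (5+6)/2 = 5.5.
Ranks ≤ 5: {2, 2, 2, 4} → 4 values.

4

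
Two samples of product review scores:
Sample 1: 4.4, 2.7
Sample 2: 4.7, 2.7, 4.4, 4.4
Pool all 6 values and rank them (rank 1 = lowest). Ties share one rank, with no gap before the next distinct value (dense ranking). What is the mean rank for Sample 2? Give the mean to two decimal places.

Sorted (ascending): 2.7, 2.7, 4.4, 4.4, 4.4, 4.7
The 2 values of 2.7 share dense rank 1.
The 3 values of 4.4 share dense rank 2.
Remaining distinct values take the next consecutive integers.
Sample 2 values → pooled ranks: 4.7→3, 2.7→1, 4.4→2, 4.4→2
Mean rank = (3 + 1 + 2 + 2) / 4 = 2.00

2.00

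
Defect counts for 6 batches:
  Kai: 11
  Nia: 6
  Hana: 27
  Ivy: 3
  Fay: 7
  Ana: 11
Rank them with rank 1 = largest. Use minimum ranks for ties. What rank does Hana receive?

Sorted (descending): 27, 11, 11, 7, 6, 3
The 2 values of 11 occupy positions 2–3 → each gets rank 2.
Hana has value 27 → rank 1.

1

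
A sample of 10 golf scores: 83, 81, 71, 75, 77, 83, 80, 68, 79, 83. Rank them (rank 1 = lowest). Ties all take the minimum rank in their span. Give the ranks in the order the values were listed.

8, 7, 2, 3, 4, 8, 6, 1, 5, 8

Sorted (ascending): 68, 71, 75, 77, 79, 80, 81, 83, 83, 83
The 3 values of 83 occupy positions 8–10 → each gets rank 8.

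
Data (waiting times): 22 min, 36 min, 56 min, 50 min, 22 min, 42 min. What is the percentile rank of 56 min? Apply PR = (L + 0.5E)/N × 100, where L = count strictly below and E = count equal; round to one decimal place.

91.7

N = 6.
Strictly below 56: 5. Equal to 56: 1.
PR = (5 + 0.5·1)/6 × 100 = 91.7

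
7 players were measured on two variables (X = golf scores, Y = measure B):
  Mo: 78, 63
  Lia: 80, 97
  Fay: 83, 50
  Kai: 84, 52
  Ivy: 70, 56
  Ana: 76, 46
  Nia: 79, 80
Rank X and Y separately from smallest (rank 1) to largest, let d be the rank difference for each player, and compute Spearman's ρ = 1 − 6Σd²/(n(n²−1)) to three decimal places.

0.036

Ranks of variable 1: 3, 5, 6, 7, 1, 2, 4
Ranks of variable 2: 5, 7, 2, 3, 4, 1, 6
d = r₁ − r₂: -2, -2, 4, 4, -3, 1, -2
d²: 4, 4, 16, 16, 9, 1, 4; Σd² = 54
ρ = 1 − 6·54/(7·48) = 1 − 324/336 = 0.036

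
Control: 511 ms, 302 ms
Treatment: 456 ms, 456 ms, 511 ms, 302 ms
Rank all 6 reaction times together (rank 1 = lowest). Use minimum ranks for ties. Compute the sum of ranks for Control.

Sorted (ascending): 302, 302, 456, 456, 511, 511
The 2 values of 302 occupy positions 1–2 → each gets rank 1.
The 2 values of 456 occupy positions 3–4 → each gets rank 3.
The 2 values of 511 occupy positions 5–6 → each gets rank 5.
Control values → pooled ranks: 511→5, 302→1
Rank sum = 5 + 1 = 6

6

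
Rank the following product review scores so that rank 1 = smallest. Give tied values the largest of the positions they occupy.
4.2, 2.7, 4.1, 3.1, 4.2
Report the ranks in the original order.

Sorted (ascending): 2.7, 3.1, 4.1, 4.2, 4.2
The 2 values of 4.2 occupy positions 4–5 → each gets rank 5.

5, 1, 3, 2, 5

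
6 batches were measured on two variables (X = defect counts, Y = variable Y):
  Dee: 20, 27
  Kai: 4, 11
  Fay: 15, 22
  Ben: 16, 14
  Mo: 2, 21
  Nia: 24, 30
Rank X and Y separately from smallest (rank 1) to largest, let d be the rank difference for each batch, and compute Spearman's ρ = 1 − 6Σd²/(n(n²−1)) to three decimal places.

0.714

Ranks of variable 1: 5, 2, 3, 4, 1, 6
Ranks of variable 2: 5, 1, 4, 2, 3, 6
d = r₁ − r₂: 0, 1, -1, 2, -2, 0
d²: 0, 1, 1, 4, 4, 0; Σd² = 10
ρ = 1 − 6·10/(6·35) = 1 − 60/210 = 0.714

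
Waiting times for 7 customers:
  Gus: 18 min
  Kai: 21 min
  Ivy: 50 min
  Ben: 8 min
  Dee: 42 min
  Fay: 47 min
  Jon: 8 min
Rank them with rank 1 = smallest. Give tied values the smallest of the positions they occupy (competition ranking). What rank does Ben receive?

1

Sorted (ascending): 8, 8, 18, 21, 42, 47, 50
The 2 values of 8 occupy positions 1–2 → each gets rank 1.
Ben has value 8 min → rank 1.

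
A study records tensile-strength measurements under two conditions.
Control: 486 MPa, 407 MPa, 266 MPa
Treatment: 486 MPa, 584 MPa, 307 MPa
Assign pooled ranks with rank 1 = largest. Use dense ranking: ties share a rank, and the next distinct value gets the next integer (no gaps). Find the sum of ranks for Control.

Sorted (descending): 584, 486, 486, 407, 307, 266
The 2 values of 486 share dense rank 2.
Remaining distinct values take the next consecutive integers.
Control values → pooled ranks: 486→2, 407→3, 266→5
Rank sum = 2 + 3 + 5 = 10

10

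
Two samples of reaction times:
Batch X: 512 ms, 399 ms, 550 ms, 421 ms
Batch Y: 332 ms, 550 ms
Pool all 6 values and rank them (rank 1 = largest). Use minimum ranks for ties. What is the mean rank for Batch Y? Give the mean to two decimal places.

3.50

Sorted (descending): 550, 550, 512, 421, 399, 332
The 2 values of 550 occupy positions 1–2 → each gets rank 1.
Batch Y values → pooled ranks: 332→6, 550→1
Mean rank = (6 + 1) / 2 = 3.50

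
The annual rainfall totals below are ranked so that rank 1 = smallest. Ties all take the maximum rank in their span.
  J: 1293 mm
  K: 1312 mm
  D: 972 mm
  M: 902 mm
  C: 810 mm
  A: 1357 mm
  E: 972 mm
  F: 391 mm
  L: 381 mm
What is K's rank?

Sorted (ascending): 381, 391, 810, 902, 972, 972, 1293, 1312, 1357
The 2 values of 972 occupy positions 5–6 → each gets rank 6.
K has value 1312 mm → rank 8.

8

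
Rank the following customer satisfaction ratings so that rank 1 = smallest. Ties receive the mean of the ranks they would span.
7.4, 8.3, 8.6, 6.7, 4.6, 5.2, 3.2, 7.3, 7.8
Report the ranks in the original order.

6, 8, 9, 4, 2, 3, 1, 5, 7

Sorted (ascending): 3.2, 4.6, 5.2, 6.7, 7.3, 7.4, 7.8, 8.3, 8.6
No ties — each value takes its position as its rank.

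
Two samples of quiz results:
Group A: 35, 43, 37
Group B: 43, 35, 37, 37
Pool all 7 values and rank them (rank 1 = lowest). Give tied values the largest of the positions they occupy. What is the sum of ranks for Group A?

14

Sorted (ascending): 35, 35, 37, 37, 37, 43, 43
The 2 values of 35 occupy positions 1–2 → each gets rank 2.
The 3 values of 37 occupy positions 3–5 → each gets rank 5.
The 2 values of 43 occupy positions 6–7 → each gets rank 7.
Group A values → pooled ranks: 35→2, 43→7, 37→5
Rank sum = 2 + 7 + 5 = 14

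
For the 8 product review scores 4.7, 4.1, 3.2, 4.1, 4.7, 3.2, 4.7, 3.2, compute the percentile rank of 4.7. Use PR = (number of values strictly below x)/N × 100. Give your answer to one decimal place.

62.5

N = 8.
Strictly below 4.7: 5. Equal to 4.7: 3.
PR = 5/8 × 100 = 62.5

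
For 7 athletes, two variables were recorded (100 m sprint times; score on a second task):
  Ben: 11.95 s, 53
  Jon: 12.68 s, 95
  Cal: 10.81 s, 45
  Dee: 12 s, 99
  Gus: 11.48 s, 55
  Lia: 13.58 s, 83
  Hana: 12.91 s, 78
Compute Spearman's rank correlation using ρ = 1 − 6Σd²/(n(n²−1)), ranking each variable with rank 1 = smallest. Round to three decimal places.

0.643

Ranks of variable 1: 3, 5, 1, 4, 2, 7, 6
Ranks of variable 2: 2, 6, 1, 7, 3, 5, 4
d = r₁ − r₂: 1, -1, 0, -3, -1, 2, 2
d²: 1, 1, 0, 9, 1, 4, 4; Σd² = 20
ρ = 1 − 6·20/(7·48) = 1 − 120/336 = 0.643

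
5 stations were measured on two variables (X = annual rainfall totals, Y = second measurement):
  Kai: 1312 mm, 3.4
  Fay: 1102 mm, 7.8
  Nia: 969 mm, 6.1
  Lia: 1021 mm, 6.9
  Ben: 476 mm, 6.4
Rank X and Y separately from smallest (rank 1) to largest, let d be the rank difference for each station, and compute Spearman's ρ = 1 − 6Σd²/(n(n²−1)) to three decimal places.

Ranks of variable 1: 5, 4, 2, 3, 1
Ranks of variable 2: 1, 5, 2, 4, 3
d = r₁ − r₂: 4, -1, 0, -1, -2
d²: 16, 1, 0, 1, 4; Σd² = 22
ρ = 1 − 6·22/(5·24) = 1 − 132/120 = -0.100

-0.100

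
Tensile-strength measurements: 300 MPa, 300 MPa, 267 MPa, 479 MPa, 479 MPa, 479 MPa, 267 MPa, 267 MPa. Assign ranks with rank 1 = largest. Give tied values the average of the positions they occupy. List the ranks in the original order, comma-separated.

4.5, 4.5, 7, 2, 2, 2, 7, 7

Sorted (descending): 479, 479, 479, 300, 300, 267, 267, 267
The 3 values of 479 occupy positions 1–3 → average rank 2.
The 2 values of 300 occupy positions 4–5 → average rank (4+5)/2 = 4.5.
The 3 values of 267 occupy positions 6–8 → average rank 7.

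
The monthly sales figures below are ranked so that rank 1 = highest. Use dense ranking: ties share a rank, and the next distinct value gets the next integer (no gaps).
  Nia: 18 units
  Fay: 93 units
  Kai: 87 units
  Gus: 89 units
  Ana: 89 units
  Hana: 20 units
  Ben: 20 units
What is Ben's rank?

4

Sorted (descending): 93, 89, 89, 87, 20, 20, 18
The 2 values of 89 share dense rank 2.
The 2 values of 20 share dense rank 4.
Remaining distinct values take the next consecutive integers.
Ben has value 20 units → rank 4.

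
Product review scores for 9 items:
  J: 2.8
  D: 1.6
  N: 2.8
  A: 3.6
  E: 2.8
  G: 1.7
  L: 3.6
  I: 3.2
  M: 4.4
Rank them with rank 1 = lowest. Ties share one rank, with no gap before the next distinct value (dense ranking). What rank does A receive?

5

Sorted (ascending): 1.6, 1.7, 2.8, 2.8, 2.8, 3.2, 3.6, 3.6, 4.4
The 3 values of 2.8 share dense rank 3.
The 2 values of 3.6 share dense rank 5.
Remaining distinct values take the next consecutive integers.
A has value 3.6 → rank 5.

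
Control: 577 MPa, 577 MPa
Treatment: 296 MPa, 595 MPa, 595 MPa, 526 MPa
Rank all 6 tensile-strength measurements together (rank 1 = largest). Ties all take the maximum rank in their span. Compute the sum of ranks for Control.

8

Sorted (descending): 595, 595, 577, 577, 526, 296
The 2 values of 595 occupy positions 1–2 → each gets rank 2.
The 2 values of 577 occupy positions 3–4 → each gets rank 4.
Control values → pooled ranks: 577→4, 577→4
Rank sum = 4 + 4 = 8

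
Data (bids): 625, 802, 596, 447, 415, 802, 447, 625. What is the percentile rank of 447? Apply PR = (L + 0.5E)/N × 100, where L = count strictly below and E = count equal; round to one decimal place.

N = 8.
Strictly below 447: 1. Equal to 447: 2.
PR = (1 + 0.5·2)/8 × 100 = 25.0

25.0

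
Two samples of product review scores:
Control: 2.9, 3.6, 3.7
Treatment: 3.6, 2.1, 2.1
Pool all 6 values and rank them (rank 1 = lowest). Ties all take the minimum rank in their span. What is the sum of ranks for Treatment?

6

Sorted (ascending): 2.1, 2.1, 2.9, 3.6, 3.6, 3.7
The 2 values of 2.1 occupy positions 1–2 → each gets rank 1.
The 2 values of 3.6 occupy positions 4–5 → each gets rank 4.
Treatment values → pooled ranks: 3.6→4, 2.1→1, 2.1→1
Rank sum = 4 + 1 + 1 = 6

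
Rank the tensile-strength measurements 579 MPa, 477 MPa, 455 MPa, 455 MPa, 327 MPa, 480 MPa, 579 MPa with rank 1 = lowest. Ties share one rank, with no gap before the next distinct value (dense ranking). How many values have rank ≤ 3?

Sorted (ascending): 327, 455, 455, 477, 480, 579, 579
The 2 values of 455 share dense rank 2.
The 2 values of 579 share dense rank 5.
Remaining distinct values take the next consecutive integers.
Ranks ≤ 3: {1, 2, 2, 3} → 4 values.

4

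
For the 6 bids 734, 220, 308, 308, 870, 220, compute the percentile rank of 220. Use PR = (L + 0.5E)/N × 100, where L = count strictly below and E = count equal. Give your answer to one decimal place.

16.7

N = 6.
Strictly below 220: 0. Equal to 220: 2.
PR = (0 + 0.5·2)/6 × 100 = 16.7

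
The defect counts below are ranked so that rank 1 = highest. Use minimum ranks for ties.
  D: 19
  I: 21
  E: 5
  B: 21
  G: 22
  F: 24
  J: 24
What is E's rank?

7

Sorted (descending): 24, 24, 22, 21, 21, 19, 5
The 2 values of 24 occupy positions 1–2 → each gets rank 1.
The 2 values of 21 occupy positions 4–5 → each gets rank 4.
E has value 5 → rank 7.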